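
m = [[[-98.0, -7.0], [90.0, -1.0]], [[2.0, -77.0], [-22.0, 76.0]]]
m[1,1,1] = 76.0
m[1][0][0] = 2.0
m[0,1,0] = 90.0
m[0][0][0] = -98.0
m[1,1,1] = 76.0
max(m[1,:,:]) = 76.0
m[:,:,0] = [[-98.0, 90.0], [2.0, -22.0]]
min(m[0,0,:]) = -98.0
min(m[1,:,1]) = -77.0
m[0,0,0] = -98.0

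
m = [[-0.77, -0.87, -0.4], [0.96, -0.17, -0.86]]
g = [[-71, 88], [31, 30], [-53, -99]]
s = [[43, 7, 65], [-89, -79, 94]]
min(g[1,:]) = 30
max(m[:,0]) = 0.962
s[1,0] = -89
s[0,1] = 7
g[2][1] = -99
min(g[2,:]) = -99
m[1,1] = -0.166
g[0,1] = 88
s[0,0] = 43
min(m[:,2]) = -0.865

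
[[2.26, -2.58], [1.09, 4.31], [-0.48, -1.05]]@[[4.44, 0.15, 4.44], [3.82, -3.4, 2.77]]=[[0.18, 9.11, 2.89], [21.30, -14.49, 16.78], [-6.14, 3.5, -5.04]]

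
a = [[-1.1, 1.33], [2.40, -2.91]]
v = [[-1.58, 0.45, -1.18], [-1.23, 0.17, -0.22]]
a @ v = [[0.10, -0.27, 1.01], [-0.21, 0.59, -2.19]]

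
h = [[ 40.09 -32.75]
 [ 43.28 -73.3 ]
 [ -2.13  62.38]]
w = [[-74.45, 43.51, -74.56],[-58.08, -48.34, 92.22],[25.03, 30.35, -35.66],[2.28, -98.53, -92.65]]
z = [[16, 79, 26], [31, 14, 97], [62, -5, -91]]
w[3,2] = -92.65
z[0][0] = 16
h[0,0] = 40.09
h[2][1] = 62.38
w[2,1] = 30.35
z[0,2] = 26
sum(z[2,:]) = -34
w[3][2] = -92.65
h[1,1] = -73.3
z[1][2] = 97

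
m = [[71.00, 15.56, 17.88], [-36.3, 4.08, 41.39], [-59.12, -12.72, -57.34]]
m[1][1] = 4.08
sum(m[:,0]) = -24.419999999999995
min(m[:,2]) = -57.34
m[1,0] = -36.3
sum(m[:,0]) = -24.419999999999995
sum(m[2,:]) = -129.18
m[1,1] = 4.08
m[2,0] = -59.12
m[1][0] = -36.3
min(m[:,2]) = -57.34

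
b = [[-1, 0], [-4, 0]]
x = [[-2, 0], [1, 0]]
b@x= [[2, 0], [8, 0]]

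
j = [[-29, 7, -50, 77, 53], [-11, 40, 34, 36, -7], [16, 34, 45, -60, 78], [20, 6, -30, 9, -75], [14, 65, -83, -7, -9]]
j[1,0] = -11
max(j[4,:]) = 65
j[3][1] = 6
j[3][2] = -30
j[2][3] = -60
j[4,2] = -83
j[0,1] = 7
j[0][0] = -29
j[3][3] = 9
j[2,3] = -60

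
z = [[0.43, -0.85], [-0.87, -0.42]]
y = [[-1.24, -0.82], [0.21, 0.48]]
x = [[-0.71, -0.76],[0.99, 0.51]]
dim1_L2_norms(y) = [1.49, 0.52]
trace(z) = 0.01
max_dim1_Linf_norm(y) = 1.24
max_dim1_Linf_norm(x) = 0.99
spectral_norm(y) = 1.55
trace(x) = -0.20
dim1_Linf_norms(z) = [0.85, 0.87]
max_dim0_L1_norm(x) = 1.7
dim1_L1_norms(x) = [1.47, 1.5]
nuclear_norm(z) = 1.92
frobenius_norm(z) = 1.36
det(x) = 0.39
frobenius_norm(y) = 1.58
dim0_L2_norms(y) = [1.26, 0.95]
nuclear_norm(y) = 1.82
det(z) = -0.92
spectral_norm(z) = 0.97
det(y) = -0.42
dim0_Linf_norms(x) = [0.99, 0.76]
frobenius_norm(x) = 1.52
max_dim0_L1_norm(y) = 1.45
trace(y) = -0.76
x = z @ y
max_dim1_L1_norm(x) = 1.5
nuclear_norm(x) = 1.76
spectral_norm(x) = 1.50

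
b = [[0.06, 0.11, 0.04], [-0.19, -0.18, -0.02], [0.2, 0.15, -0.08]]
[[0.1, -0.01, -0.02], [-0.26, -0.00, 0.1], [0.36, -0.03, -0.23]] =b@[[0.33, 0.39, -0.14], [1.25, -0.46, -0.58], [-1.33, 0.49, 1.41]]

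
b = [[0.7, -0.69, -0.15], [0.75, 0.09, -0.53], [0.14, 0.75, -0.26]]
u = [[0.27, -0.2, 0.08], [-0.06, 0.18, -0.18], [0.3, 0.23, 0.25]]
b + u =[[0.97, -0.89, -0.07], [0.69, 0.27, -0.71], [0.44, 0.98, -0.01]]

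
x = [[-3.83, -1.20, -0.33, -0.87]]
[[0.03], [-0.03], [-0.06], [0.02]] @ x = [[-0.11, -0.04, -0.01, -0.03],  [0.11, 0.04, 0.01, 0.03],  [0.23, 0.07, 0.02, 0.05],  [-0.08, -0.02, -0.01, -0.02]]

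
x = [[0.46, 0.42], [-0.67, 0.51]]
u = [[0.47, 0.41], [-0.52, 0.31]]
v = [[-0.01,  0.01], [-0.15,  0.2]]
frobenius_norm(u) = 0.87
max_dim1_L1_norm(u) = 0.88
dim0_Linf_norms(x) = [0.67, 0.51]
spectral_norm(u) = 0.70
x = v + u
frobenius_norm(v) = 0.25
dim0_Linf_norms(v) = [0.15, 0.2]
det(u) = 0.36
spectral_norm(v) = 0.25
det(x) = 0.52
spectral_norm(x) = 0.86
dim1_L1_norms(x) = [0.88, 1.18]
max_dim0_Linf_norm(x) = 0.67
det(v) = -0.00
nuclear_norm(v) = 0.25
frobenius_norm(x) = 1.05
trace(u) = 0.78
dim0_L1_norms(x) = [1.13, 0.93]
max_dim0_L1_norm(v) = 0.21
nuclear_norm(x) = 1.46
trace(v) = 0.19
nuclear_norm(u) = 1.21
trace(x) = 0.97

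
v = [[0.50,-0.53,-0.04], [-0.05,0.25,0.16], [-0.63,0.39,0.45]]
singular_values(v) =[1.12, 0.3, 0.18]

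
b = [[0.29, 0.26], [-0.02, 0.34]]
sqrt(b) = [[0.54, 0.23], [-0.02, 0.59]]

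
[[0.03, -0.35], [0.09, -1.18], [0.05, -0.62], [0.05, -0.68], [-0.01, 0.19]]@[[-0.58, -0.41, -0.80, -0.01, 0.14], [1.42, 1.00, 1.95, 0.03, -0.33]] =[[-0.51, -0.36, -0.71, -0.01, 0.12],[-1.73, -1.22, -2.37, -0.04, 0.4],[-0.91, -0.64, -1.25, -0.02, 0.21],[-0.99, -0.70, -1.37, -0.02, 0.23],[0.28, 0.19, 0.38, 0.01, -0.06]]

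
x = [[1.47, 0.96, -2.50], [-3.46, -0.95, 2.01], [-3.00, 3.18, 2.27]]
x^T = [[1.47,-3.46,-3.0], [0.96,-0.95,3.18], [-2.50,2.01,2.27]]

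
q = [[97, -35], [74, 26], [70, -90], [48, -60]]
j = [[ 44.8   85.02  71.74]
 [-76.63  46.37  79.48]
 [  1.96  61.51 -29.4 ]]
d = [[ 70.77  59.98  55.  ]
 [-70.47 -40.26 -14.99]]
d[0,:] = [70.77, 59.98, 55.0]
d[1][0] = -70.47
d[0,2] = 55.0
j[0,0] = 44.8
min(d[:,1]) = -40.26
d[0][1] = 59.98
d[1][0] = -70.47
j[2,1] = 61.51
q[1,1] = 26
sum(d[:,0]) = 0.29999999999999716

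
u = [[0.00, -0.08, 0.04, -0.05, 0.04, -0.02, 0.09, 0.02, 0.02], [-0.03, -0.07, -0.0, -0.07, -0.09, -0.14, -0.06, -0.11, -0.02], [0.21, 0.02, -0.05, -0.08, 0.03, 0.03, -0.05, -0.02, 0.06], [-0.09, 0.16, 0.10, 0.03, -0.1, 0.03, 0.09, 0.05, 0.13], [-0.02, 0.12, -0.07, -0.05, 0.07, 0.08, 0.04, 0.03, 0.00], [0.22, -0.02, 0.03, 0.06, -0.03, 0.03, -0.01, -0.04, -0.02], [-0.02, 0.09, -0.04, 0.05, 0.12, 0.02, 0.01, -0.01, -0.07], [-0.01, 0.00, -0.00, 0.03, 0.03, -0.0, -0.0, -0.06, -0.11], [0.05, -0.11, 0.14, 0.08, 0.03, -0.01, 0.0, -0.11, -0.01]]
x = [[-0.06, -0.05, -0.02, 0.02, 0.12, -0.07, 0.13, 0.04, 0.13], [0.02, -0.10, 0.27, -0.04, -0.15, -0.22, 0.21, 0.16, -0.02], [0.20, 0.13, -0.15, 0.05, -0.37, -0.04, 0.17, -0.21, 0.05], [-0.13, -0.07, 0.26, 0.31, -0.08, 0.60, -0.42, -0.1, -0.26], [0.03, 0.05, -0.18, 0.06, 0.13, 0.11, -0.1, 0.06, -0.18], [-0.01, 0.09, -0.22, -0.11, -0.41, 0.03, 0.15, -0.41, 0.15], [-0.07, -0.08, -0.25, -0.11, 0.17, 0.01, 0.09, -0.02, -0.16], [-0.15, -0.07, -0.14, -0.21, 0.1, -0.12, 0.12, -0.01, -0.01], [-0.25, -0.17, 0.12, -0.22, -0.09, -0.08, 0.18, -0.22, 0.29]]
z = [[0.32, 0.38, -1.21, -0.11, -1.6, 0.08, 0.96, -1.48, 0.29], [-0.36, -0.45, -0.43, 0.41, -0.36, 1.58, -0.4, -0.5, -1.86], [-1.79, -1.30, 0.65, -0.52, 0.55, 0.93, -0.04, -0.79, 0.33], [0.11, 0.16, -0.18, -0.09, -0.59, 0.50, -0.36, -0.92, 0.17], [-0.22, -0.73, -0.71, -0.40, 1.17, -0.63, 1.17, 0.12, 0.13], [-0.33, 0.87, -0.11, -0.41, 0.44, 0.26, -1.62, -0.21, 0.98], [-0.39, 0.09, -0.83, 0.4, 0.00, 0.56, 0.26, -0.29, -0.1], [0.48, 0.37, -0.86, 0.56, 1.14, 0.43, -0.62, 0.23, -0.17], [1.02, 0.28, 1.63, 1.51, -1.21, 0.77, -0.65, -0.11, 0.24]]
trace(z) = 2.59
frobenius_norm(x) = 1.60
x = u @ z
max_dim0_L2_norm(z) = 2.77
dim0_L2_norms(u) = [0.32, 0.27, 0.2, 0.17, 0.21, 0.17, 0.16, 0.18, 0.2]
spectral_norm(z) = 3.64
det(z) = -0.00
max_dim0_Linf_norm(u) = 0.22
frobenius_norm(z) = 6.83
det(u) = 0.00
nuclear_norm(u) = 1.62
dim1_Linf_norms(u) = [0.09, 0.14, 0.21, 0.16, 0.12, 0.22, 0.12, 0.11, 0.14]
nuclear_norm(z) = 16.66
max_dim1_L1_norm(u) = 0.78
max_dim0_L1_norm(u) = 0.67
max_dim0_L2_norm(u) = 0.32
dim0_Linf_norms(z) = [1.79, 1.3, 1.63, 1.51, 1.6, 1.58, 1.62, 1.48, 1.86]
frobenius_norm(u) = 0.65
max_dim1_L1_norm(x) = 2.23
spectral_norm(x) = 1.05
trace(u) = -0.05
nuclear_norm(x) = 3.55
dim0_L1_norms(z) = [5.02, 4.63, 6.61, 4.41, 7.06, 5.74, 6.08, 4.65, 4.27]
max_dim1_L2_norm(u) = 0.29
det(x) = 0.00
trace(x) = 0.53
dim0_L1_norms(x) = [0.92, 0.81, 1.61, 1.13, 1.62, 1.28, 1.57, 1.23, 1.25]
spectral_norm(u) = 0.38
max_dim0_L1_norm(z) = 7.06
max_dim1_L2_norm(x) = 0.9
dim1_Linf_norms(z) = [1.6, 1.86, 1.79, 0.92, 1.17, 1.62, 0.83, 1.14, 1.63]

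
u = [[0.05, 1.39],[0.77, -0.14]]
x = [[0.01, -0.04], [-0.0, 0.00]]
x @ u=[[-0.03, 0.02], [0.00, 0.00]]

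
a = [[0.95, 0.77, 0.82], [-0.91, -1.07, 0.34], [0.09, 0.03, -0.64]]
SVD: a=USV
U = [[-0.72, 0.54, -0.43], [0.69, 0.58, -0.42], [0.02, -0.60, -0.80]]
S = [1.88, 1.06, 0.14]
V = [[-0.70, -0.69, -0.20], [-0.06, -0.21, 0.98], [-0.71, 0.69, 0.1]]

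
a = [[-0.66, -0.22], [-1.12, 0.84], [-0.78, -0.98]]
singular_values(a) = [1.52, 1.31]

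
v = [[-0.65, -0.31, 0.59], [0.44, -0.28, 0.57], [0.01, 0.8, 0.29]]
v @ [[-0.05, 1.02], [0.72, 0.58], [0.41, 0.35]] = [[0.05, -0.64], [0.01, 0.49], [0.69, 0.58]]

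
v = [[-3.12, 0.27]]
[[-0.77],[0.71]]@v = [[2.4, -0.21], [-2.22, 0.19]]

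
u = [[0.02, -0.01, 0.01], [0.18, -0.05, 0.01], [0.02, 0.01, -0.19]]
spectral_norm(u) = 0.19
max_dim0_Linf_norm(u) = 0.19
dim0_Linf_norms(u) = [0.18, 0.05, 0.19]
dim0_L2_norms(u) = [0.18, 0.05, 0.19]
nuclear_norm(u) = 0.38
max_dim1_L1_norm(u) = 0.24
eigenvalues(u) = [(-0.01+0.02j), (-0.01-0.02j), (-0.19+0j)]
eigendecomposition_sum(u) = [[(0.01+0.02j),(-0-0j),0j],[(0.09+0.06j),-0.02-0.00j,0j],[(0.01+0.01j),-0.00-0.00j,0.00+0.00j]] + [[0.01-0.02j, -0.00+0.00j, -0j],[(0.09-0.06j), (-0.02+0j), 0.00-0.00j],[0.01-0.01j, -0.00+0.00j, 0.00-0.00j]] + [[-0.00-0.00j,(-0+0j),(0.01-0j)], [-0.00-0.00j,(-0+0j),-0j], [0.01+0.00j,0.01-0.00j,-0.19+0.00j]]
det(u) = -0.00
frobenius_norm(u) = 0.27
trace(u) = -0.22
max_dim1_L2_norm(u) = 0.19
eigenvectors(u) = [[(0.19+0.12j), 0.19-0.12j, (-0.05+0j)], [0.97+0.00j, (0.97-0j), (-0.01+0j)], [0.08+0.00j, (0.08-0j), (1+0j)]]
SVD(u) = [[0.02, 0.13, -0.99], [0.50, 0.86, 0.12], [0.87, -0.50, -0.05]] @ diag([0.19301080330920684, 0.18690703677317907, 0.003548155944169345]) @ [[0.56, -0.08, -0.83], [0.79, -0.26, 0.56], [0.26, 0.96, 0.08]]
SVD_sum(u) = [[0.00,-0.00,-0.00], [0.05,-0.01,-0.08], [0.09,-0.01,-0.14]] + [[0.02, -0.01, 0.01], [0.13, -0.04, 0.09], [-0.07, 0.02, -0.05]] + [[-0.00, -0.0, -0.0], [0.00, 0.0, 0.00], [-0.00, -0.0, -0.0]]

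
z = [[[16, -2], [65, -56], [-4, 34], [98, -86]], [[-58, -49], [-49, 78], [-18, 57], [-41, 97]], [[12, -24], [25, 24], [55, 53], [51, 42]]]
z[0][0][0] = 16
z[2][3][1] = 42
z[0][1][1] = -56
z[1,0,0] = -58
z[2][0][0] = 12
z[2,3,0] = 51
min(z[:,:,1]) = -86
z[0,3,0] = 98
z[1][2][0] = -18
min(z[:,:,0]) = -58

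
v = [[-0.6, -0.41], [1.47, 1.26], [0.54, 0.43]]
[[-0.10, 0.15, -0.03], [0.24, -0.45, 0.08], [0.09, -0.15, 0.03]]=v @ [[0.17, -0.04, 0.01], [-0.01, -0.31, 0.05]]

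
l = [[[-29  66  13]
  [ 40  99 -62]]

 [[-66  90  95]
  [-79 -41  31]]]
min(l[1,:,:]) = -79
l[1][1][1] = -41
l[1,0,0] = -66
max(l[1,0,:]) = 95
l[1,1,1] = -41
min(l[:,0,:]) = -66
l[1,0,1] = 90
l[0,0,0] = -29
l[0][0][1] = 66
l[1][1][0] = -79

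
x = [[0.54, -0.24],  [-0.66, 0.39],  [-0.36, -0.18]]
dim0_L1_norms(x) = [1.56, 0.81]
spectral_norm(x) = 1.00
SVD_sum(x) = [[0.54, -0.23], [-0.70, 0.30], [-0.24, 0.10]] + [[-0.00,-0.01],[0.04,0.09],[-0.12,-0.28]]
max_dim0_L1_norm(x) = 1.56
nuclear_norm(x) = 1.32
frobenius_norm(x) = 1.05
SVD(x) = [[-0.59,0.03],[0.76,-0.31],[0.26,0.95]] @ diag([0.9973629738705614, 0.32274928094740984]) @ [[-0.92, 0.39], [-0.39, -0.92]]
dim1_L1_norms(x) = [0.78, 1.05, 0.54]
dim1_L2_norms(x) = [0.59, 0.77, 0.4]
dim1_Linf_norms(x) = [0.54, 0.66, 0.36]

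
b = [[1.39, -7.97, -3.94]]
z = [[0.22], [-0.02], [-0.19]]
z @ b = [[0.31, -1.75, -0.87], [-0.03, 0.16, 0.08], [-0.26, 1.51, 0.75]]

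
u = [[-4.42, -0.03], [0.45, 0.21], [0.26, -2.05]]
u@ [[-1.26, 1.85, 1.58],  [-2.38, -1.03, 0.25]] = [[5.64, -8.15, -6.99], [-1.07, 0.62, 0.76], [4.55, 2.59, -0.1]]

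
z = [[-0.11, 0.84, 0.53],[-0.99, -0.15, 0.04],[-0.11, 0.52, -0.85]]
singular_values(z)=[1.0, 1.0, 1.0]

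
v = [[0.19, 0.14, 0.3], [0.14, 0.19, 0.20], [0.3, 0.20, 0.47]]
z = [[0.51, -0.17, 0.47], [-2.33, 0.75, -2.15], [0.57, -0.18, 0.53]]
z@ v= [[0.21,0.13,0.34], [-0.98,-0.61,-1.56], [0.24,0.15,0.38]]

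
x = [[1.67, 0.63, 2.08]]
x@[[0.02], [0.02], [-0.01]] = [[0.03]]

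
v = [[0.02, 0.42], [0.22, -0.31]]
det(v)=-0.099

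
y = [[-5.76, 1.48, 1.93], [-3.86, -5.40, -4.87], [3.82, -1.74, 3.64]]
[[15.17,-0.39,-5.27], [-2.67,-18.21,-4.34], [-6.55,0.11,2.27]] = y @ [[-2.04, 0.82, 0.93], [1.15, 2.47, 0.32], [0.89, 0.35, -0.2]]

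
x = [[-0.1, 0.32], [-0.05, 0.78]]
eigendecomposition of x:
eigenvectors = [[-1.00, -0.35], [-0.06, -0.94]]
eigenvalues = [-0.08, 0.76]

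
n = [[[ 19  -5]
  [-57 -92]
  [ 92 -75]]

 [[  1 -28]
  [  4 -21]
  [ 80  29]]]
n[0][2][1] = -75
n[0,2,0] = 92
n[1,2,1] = 29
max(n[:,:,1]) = 29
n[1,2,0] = 80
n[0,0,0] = 19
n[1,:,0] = [1, 4, 80]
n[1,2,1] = 29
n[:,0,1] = [-5, -28]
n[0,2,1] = -75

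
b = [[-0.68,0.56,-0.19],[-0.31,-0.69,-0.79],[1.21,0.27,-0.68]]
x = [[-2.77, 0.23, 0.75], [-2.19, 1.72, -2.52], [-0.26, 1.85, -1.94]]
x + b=[[-3.45,0.79,0.56], [-2.50,1.03,-3.31], [0.95,2.12,-2.62]]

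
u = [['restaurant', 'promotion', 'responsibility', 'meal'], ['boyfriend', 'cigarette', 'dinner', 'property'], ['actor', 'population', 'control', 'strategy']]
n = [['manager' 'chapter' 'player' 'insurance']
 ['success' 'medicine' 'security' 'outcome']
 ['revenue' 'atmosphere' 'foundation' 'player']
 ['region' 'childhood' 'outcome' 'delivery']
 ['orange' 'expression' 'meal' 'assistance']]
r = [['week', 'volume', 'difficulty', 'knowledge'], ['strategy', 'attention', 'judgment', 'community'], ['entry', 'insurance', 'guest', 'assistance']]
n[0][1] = 'chapter'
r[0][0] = 'week'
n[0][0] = 'manager'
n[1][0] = 'success'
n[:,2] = ['player', 'security', 'foundation', 'outcome', 'meal']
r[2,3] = 'assistance'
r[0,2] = 'difficulty'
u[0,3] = 'meal'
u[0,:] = ['restaurant', 'promotion', 'responsibility', 'meal']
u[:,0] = ['restaurant', 'boyfriend', 'actor']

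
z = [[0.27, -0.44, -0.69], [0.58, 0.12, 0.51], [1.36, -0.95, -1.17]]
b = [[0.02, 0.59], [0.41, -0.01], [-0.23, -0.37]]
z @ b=[[-0.02, 0.42], [-0.06, 0.15], [-0.09, 1.24]]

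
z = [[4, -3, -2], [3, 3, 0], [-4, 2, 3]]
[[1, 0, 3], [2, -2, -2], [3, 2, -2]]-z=[[-3, 3, 5], [-1, -5, -2], [7, 0, -5]]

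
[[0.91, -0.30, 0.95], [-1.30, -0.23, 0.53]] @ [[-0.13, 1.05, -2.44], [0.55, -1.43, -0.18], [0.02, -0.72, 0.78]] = [[-0.26,0.7,-1.43], [0.05,-1.42,3.63]]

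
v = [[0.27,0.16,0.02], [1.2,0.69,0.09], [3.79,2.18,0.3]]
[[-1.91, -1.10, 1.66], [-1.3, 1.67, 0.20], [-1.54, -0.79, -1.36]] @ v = [[4.46, 2.55, 0.36], [2.41, 1.38, 0.18], [-6.52, -3.76, -0.51]]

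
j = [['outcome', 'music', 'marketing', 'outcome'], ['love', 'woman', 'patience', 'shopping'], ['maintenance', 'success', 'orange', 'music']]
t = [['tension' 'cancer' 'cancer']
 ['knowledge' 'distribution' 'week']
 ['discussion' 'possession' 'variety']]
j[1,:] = ['love', 'woman', 'patience', 'shopping']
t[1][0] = 'knowledge'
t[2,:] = ['discussion', 'possession', 'variety']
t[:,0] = ['tension', 'knowledge', 'discussion']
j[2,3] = 'music'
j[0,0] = 'outcome'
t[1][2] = 'week'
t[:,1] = ['cancer', 'distribution', 'possession']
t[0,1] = 'cancer'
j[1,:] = ['love', 'woman', 'patience', 'shopping']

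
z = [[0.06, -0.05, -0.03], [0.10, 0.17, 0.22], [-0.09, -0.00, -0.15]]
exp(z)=[[1.06, -0.06, -0.03], [0.10, 1.18, 0.22], [-0.09, 0.00, 0.86]]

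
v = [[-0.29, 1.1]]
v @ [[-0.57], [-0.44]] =[[-0.32]]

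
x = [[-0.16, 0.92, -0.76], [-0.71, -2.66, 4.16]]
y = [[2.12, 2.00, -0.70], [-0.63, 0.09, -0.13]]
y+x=[[1.96, 2.92, -1.46], [-1.34, -2.57, 4.03]]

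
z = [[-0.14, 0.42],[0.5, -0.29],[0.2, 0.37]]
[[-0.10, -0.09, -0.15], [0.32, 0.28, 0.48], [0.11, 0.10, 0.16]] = z@[[0.62,0.55,0.92],[-0.04,-0.03,-0.06]]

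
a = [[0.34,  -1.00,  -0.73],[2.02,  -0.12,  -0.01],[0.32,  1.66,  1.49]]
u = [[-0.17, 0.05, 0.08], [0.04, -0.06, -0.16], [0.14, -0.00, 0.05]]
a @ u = [[-0.2,0.08,0.15], [-0.35,0.11,0.18], [0.22,-0.08,-0.17]]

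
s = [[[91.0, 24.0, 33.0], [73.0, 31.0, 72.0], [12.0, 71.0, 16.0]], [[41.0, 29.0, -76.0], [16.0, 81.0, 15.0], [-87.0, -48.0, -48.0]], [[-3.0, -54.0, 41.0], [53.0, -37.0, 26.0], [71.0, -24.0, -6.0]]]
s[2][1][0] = 53.0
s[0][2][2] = 16.0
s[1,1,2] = 15.0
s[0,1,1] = 31.0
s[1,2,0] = -87.0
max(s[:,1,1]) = 81.0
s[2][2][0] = 71.0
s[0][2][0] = 12.0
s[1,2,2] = -48.0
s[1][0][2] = -76.0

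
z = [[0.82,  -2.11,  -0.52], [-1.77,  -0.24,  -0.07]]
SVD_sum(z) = [[1.29, -1.79, -0.44], [-0.46, 0.64, 0.16]] + [[-0.47, -0.32, -0.08], [-1.31, -0.88, -0.23]]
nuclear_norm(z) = 4.09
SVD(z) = [[-0.94, 0.34], [0.34, 0.94]] @ diag([2.392004530023623, 1.693698417176584]) @ [[-0.57, 0.80, 0.19], [-0.82, -0.55, -0.14]]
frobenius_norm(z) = 2.93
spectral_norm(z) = 2.39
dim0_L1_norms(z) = [2.59, 2.35, 0.59]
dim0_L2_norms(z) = [1.95, 2.12, 0.52]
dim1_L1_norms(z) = [3.45, 2.08]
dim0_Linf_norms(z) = [1.77, 2.11, 0.52]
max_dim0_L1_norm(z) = 2.59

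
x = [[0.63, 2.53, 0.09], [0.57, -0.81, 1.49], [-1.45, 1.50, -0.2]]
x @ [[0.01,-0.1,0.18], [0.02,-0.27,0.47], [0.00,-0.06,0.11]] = [[0.06,-0.75,1.31], [-0.01,0.07,-0.11], [0.02,-0.25,0.42]]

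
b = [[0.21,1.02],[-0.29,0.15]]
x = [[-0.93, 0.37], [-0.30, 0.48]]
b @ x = [[-0.5, 0.57], [0.22, -0.04]]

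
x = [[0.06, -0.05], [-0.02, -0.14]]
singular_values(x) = [0.15, 0.06]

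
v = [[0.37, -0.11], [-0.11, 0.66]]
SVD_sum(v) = [[0.07, -0.21], [-0.21, 0.63]] + [[0.3,  0.1], [0.1,  0.03]]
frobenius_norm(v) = 0.77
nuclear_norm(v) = 1.03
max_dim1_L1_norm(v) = 0.77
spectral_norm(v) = 0.70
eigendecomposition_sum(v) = [[0.3, 0.1], [0.10, 0.03]] + [[0.07, -0.21], [-0.21, 0.63]]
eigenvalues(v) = [0.33, 0.7]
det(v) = 0.23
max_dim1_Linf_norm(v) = 0.66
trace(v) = 1.03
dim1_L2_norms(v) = [0.39, 0.67]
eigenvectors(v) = [[-0.95, 0.32], [-0.32, -0.95]]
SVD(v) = [[-0.32, 0.95], [0.95, 0.32]] @ diag([0.6970027472320129, 0.33299725276798703]) @ [[-0.32, 0.95],[0.95, 0.32]]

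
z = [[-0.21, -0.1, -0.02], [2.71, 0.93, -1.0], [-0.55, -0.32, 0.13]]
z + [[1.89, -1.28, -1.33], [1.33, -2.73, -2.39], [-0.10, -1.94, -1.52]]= [[1.68,-1.38,-1.35], [4.04,-1.8,-3.39], [-0.65,-2.26,-1.39]]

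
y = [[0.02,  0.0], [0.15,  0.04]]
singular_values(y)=[0.16, 0.01]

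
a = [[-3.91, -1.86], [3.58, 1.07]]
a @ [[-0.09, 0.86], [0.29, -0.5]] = [[-0.19, -2.43], [-0.01, 2.54]]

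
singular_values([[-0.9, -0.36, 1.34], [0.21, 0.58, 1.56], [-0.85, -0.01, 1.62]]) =[2.77, 1.09, 0.13]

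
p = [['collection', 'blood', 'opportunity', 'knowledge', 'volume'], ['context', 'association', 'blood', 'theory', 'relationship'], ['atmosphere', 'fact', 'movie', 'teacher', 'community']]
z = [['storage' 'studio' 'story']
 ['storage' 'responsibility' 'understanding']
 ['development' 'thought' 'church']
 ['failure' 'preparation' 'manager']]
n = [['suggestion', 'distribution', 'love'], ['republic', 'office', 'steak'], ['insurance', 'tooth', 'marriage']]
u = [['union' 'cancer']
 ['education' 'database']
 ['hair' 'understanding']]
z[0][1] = 'studio'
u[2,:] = ['hair', 'understanding']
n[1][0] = 'republic'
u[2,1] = 'understanding'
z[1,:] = ['storage', 'responsibility', 'understanding']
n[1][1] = 'office'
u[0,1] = 'cancer'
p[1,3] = 'theory'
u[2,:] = ['hair', 'understanding']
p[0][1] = 'blood'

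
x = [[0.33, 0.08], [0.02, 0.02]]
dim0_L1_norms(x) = [0.35, 0.1]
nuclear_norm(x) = 0.36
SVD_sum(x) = [[0.33, 0.08],[0.02, 0.01]] + [[0.0, -0.0], [-0.00, 0.01]]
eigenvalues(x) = [0.34, 0.01]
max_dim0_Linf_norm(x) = 0.33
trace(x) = 0.35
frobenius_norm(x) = 0.34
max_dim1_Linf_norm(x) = 0.33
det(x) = 0.01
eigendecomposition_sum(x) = [[0.33, 0.08],[0.02, 0.01]] + [[0.0, -0.0], [-0.00, 0.01]]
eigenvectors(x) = [[1.00,-0.25], [0.06,0.97]]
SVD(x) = [[-1.00, -0.07], [-0.07, 1.00]] @ diag([0.34041778379467036, 0.014687834296623728]) @ [[-0.97, -0.24],  [-0.24, 0.97]]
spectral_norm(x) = 0.34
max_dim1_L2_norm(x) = 0.34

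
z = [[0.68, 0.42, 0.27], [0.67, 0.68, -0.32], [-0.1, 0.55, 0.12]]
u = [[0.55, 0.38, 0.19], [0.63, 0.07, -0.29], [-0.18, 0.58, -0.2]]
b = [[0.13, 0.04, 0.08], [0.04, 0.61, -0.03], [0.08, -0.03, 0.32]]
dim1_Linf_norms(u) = [0.55, 0.63, 0.58]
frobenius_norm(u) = 1.17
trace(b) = 1.06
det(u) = 0.22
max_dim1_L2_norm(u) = 0.7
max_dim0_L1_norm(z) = 1.65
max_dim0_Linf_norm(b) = 0.61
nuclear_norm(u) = 1.93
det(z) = 0.27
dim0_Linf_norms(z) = [0.68, 0.68, 0.32]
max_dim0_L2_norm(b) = 0.61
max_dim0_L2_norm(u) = 0.86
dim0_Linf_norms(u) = [0.63, 0.58, 0.29]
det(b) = 0.02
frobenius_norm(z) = 1.43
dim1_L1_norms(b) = [0.25, 0.68, 0.43]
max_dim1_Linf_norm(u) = 0.63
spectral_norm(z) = 1.27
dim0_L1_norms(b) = [0.25, 0.68, 0.43]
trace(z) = 1.48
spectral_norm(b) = 0.62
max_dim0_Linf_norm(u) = 0.63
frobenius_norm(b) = 0.71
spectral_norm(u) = 0.90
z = u + b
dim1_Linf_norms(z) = [0.68, 0.68, 0.55]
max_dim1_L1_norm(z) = 1.67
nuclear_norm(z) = 2.20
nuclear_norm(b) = 1.06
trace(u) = 0.42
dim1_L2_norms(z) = [0.84, 1.01, 0.57]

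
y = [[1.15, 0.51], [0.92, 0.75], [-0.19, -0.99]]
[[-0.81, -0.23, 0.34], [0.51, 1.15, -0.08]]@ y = [[-1.21, -0.92], [1.66, 1.20]]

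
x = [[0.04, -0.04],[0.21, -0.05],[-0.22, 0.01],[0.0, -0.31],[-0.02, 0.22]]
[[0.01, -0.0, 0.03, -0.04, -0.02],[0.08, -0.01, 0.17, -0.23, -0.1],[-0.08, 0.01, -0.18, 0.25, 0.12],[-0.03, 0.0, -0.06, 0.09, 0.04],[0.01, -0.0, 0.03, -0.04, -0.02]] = x @[[0.39, -0.04, 0.85, -1.17, -0.53], [0.09, -0.01, 0.20, -0.28, -0.13]]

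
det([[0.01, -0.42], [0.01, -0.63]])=-0.002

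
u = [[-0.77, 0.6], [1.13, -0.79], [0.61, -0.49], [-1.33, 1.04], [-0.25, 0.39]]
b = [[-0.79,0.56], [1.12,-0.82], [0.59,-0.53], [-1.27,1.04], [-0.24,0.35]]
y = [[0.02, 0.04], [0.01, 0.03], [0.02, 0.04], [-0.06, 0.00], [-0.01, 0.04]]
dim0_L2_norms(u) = [2.02, 1.57]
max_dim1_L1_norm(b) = 2.31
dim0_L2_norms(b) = [1.97, 1.57]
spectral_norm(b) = 2.52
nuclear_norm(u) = 2.72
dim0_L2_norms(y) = [0.07, 0.08]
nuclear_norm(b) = 2.67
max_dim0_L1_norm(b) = 4.01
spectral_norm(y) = 0.08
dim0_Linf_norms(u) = [1.33, 1.04]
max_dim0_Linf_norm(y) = 0.06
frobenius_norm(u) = 2.56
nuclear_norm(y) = 0.14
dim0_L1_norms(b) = [4.01, 3.3]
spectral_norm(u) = 2.55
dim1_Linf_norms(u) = [0.77, 1.13, 0.61, 1.33, 0.39]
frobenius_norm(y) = 0.10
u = y + b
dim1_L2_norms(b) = [0.97, 1.39, 0.79, 1.64, 0.42]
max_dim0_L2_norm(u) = 2.02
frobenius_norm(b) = 2.52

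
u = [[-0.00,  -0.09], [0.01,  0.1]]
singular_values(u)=[0.13, 0.01]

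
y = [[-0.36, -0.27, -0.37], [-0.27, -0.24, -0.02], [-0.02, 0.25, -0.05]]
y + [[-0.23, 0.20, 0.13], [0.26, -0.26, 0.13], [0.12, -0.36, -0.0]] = [[-0.59, -0.07, -0.24], [-0.01, -0.5, 0.11], [0.1, -0.11, -0.05]]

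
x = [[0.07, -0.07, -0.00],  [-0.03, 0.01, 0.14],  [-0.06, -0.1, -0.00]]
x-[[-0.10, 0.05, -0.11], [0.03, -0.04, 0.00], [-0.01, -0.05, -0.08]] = [[0.17,-0.12,0.11],[-0.06,0.05,0.14],[-0.05,-0.05,0.08]]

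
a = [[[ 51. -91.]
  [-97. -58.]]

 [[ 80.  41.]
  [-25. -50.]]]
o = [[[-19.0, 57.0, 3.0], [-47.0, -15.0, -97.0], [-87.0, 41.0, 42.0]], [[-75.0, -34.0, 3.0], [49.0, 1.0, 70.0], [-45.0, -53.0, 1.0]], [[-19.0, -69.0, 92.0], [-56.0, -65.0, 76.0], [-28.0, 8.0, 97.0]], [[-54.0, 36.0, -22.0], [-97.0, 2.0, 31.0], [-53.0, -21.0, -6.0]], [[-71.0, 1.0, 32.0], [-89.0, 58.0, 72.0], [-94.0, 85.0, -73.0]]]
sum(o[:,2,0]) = -307.0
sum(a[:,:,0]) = 9.0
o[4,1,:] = [-89.0, 58.0, 72.0]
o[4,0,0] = -71.0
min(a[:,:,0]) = -97.0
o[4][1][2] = 72.0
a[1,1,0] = -25.0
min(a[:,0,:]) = -91.0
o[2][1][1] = -65.0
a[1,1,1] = -50.0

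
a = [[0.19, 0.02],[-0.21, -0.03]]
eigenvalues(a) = [0.17, -0.01]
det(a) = -0.00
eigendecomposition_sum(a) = [[0.19,0.02], [-0.20,-0.02]] + [[0.00, 0.0], [-0.01, -0.01]]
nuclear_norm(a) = 0.29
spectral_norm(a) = 0.29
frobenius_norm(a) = 0.29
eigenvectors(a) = [[0.69,-0.1], [-0.73,0.99]]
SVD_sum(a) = [[0.19, 0.02], [-0.21, -0.03]] + [[0.0, -0.00], [0.00, -0.00]]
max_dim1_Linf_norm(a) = 0.21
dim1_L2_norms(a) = [0.19, 0.21]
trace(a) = 0.16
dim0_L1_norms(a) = [0.4, 0.05]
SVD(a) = [[-0.67,0.74], [0.74,0.67]] @ diag([0.2854336757987053, 0.005255161276267325]) @ [[-0.99, -0.12], [0.12, -0.99]]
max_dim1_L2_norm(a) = 0.21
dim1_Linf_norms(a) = [0.19, 0.21]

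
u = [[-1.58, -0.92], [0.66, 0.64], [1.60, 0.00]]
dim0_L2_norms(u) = [2.34, 1.12]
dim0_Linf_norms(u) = [1.6, 0.92]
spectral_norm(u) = 2.49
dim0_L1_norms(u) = [3.84, 1.56]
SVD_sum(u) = [[-1.69,-0.64], [0.79,0.3], [1.40,0.53]] + [[0.11, -0.28],[-0.13, 0.34],[0.20, -0.53]]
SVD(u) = [[-0.72, 0.41],[0.34, -0.49],[0.6, 0.77]] @ diag([2.490655312584592, 0.7379946570905168]) @ [[0.94, 0.35],[0.35, -0.94]]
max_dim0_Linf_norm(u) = 1.6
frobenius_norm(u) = 2.60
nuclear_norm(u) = 3.23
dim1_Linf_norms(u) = [1.58, 0.66, 1.6]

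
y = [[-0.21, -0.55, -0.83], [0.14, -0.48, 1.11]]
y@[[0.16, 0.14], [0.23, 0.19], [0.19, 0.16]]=[[-0.32,-0.27], [0.12,0.11]]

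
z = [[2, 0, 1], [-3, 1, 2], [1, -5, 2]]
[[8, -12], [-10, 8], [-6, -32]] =z @ [[4, -4], [2, 4], [0, -4]]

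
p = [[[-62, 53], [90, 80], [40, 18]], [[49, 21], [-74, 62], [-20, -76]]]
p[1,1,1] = 62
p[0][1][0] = 90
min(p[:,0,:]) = -62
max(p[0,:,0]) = 90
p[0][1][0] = 90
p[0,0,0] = -62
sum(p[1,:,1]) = 7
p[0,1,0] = 90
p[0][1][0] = 90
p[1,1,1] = 62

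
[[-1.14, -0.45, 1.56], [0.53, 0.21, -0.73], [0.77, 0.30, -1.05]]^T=[[-1.14,0.53,0.77], [-0.45,0.21,0.3], [1.56,-0.73,-1.05]]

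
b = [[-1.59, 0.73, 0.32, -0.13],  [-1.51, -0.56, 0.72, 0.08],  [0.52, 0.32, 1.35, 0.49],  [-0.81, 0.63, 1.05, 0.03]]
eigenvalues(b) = [(-1.21+0.9j), (-1.21-0.9j), (-0.14+0j), (1.8+0j)]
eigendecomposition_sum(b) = [[-0.79+0.12j, 0.35+0.43j, 0.07-0.09j, -0.10-0.05j],[-0.76-0.96j, (-0.32+0.79j), (0.18+0.03j), (-0.01-0.17j)],[(0.28+0.17j), (0.01-0.23j), (-0.05+0.01j), (0.02+0.04j)],[-0.44+0.10j, 0.22+0.23j, 0.04-0.05j, -0.06-0.02j]] + [[(-0.79-0.12j), (0.35-0.43j), (0.07+0.09j), (-0.1+0.05j)], [-0.76+0.96j, (-0.32-0.79j), 0.18-0.03j, -0.01+0.17j], [0.28-0.17j, 0.01+0.23j, (-0.05-0.01j), (0.02-0.04j)], [(-0.44-0.1j), (0.22-0.23j), 0.04+0.05j, -0.06+0.02j]] + [[(-0.01-0j), -0.00-0.00j, -0.01-0.00j, (0.01-0j)], [(0.01+0j), 0j, (0.01+0j), -0.01+0.00j], [(-0.02-0j), -0.00-0.00j, (-0.02-0j), 0.04-0.00j], [(0.08+0j), 0.01+0.00j, (0.06+0j), -0.12+0.00j]] + [[(-0+0j), (0.04-0j), 0.18-0.00j, 0.05-0.00j], [-0.00+0.00j, (0.08-0j), (0.36-0j), 0.10-0.00j], [-0.01+0.00j, 0.31-0.00j, 1.46-0.00j, (0.42-0j)], [-0.01+0.00j, (0.19-0j), (0.91-0j), (0.26-0j)]]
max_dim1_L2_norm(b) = 1.78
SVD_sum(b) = [[-1.39, 0.30, 0.81, 0.02],[-1.3, 0.28, 0.76, 0.02],[-0.25, 0.05, 0.15, 0.00],[-1.12, 0.24, 0.66, 0.02]] + [[-0.22,-0.10,-0.33,-0.11], [-0.17,-0.08,-0.26,-0.09], [0.78,0.38,1.19,0.41], [0.29,0.14,0.44,0.15]] + [[0.03, 0.53, -0.15, -0.10], [-0.04, -0.76, 0.21, 0.14], [-0.01, -0.11, 0.03, 0.02], [0.01, 0.26, -0.07, -0.05]] + [[-0.01, 0.01, -0.02, 0.06], [-0.00, 0.0, -0.0, 0.00], [-0.01, 0.01, -0.02, 0.05], [0.01, -0.01, 0.03, -0.09]]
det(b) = -0.59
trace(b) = -0.77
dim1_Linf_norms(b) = [1.59, 1.51, 1.35, 1.05]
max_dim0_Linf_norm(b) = 1.59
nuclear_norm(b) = 5.49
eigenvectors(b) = [[0.25-0.44j, 0.25+0.44j, (-0.11+0j), (0.1+0j)], [0.78+0.00j, (0.78-0j), (0.08+0j), 0.20+0.00j], [(-0.2+0.07j), (-0.2-0.07j), (-0.29+0j), 0.83+0.00j], [(0.12-0.26j), 0.12+0.26j, 0.95+0.00j, 0.52+0.00j]]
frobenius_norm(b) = 3.30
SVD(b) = [[-0.62,-0.25,0.54,-0.50], [-0.59,-0.19,-0.79,-0.03], [-0.11,0.89,-0.12,-0.42], [-0.5,0.33,0.27,0.75]] @ diag([2.6252242839559927, 1.7133998345683796, 1.0229973493409918, 0.12858805959380493]) @ [[0.85, -0.18, -0.5, -0.01],[0.51, 0.25, 0.78, 0.27],[0.05, 0.95, -0.27, -0.18],[0.13, -0.11, 0.28, -0.95]]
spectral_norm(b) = 2.63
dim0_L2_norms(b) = [2.39, 1.16, 1.88, 0.51]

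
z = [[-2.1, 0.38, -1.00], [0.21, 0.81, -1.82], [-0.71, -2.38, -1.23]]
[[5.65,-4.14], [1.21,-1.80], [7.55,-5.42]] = z @ [[-2.2,  1.39], [-1.66,  1.03], [-1.66,  1.61]]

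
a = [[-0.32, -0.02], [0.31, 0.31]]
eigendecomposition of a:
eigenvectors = [[-0.89, 0.03], [0.45, -1.00]]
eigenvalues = [-0.31, 0.3]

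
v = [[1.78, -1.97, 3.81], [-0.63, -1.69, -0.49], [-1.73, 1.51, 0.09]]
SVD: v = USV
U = [[-0.95, -0.24, -0.19],[-0.04, 0.70, -0.71],[0.3, -0.67, -0.68]]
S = [4.84, 2.19, 1.46]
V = [[-0.45, 0.50, -0.74], [0.13, -0.79, -0.61], [0.88, 0.37, -0.29]]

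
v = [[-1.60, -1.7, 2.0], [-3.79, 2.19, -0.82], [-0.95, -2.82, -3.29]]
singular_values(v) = [4.46, 4.43, 3.07]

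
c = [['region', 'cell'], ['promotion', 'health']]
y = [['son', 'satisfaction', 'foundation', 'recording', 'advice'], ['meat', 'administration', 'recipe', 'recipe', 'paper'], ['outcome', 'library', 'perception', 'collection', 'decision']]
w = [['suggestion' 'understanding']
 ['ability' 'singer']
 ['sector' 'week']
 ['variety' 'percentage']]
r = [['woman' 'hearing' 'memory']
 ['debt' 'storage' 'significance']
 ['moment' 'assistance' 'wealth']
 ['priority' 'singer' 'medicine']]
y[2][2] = 'perception'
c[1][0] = 'promotion'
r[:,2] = ['memory', 'significance', 'wealth', 'medicine']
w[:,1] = ['understanding', 'singer', 'week', 'percentage']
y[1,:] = ['meat', 'administration', 'recipe', 'recipe', 'paper']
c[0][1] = 'cell'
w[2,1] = 'week'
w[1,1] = 'singer'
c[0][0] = 'region'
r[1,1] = 'storage'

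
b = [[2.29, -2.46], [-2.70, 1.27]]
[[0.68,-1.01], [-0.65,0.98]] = b @ [[0.2, -0.30], [-0.09, 0.13]]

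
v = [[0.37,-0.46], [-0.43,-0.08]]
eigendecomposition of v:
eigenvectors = [[0.86, 0.54], [-0.51, 0.84]]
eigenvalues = [0.64, -0.35]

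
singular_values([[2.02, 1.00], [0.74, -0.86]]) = [2.28, 1.09]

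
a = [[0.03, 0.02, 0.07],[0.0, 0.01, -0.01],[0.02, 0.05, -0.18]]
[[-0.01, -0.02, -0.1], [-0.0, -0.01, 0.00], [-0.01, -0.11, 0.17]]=a @ [[-0.22, -1.10, -0.23], [-0.12, -0.44, -0.73], [0.01, 0.35, -1.19]]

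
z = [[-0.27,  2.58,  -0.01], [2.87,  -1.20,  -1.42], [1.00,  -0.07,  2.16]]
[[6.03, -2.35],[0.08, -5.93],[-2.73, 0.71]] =z @ [[0.35,  -1.94],[2.37,  -1.11],[-1.35,  1.19]]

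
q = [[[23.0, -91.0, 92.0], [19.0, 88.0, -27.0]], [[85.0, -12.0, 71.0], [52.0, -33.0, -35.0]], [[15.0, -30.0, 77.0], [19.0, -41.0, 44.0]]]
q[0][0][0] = 23.0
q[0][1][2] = -27.0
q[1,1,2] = -35.0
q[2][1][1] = -41.0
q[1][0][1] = -12.0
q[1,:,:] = [[85.0, -12.0, 71.0], [52.0, -33.0, -35.0]]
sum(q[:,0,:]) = 230.0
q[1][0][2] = 71.0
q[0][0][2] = 92.0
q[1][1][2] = -35.0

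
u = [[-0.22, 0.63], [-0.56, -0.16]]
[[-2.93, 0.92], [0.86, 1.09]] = u@[[-0.19, -2.15], [-4.71, 0.71]]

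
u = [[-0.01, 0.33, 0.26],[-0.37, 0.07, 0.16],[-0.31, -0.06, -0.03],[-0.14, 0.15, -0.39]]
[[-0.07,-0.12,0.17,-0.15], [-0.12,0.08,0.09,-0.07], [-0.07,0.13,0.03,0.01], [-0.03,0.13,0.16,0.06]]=u @ [[0.27, -0.36, -0.19, 0.03], [-0.16, -0.16, 0.61, -0.25], [-0.07, -0.26, -0.12, -0.25]]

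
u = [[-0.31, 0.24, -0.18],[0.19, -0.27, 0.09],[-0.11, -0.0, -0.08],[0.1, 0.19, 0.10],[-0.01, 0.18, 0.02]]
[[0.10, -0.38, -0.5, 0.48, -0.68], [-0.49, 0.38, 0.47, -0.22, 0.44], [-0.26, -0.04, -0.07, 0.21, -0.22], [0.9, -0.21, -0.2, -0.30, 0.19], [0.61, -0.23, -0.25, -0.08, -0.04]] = u @ [[3.65, -2.0, -1.28, -2.34, 3.79], [3.77, -1.76, -1.75, -0.64, 0.25], [-1.82, 3.21, 2.64, 0.53, -2.40]]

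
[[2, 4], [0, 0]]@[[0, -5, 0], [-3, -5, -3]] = [[-12, -30, -12], [0, 0, 0]]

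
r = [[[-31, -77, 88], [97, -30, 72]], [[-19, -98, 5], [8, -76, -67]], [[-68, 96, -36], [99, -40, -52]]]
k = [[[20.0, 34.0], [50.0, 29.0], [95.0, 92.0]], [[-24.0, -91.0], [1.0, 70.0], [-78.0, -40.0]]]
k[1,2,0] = -78.0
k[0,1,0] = 50.0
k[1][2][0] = -78.0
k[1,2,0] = -78.0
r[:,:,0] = [[-31, 97], [-19, 8], [-68, 99]]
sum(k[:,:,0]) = 64.0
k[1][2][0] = -78.0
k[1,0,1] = -91.0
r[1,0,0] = -19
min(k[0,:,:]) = 20.0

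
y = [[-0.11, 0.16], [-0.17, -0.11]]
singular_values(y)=[0.2, 0.19]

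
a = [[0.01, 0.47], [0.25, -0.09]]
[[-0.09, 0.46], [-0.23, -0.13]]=a @ [[-0.99, -0.17], [-0.17, 0.99]]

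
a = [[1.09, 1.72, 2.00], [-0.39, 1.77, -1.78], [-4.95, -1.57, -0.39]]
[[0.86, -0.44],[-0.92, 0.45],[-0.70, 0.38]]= a@[[0.13,  -0.07], [-0.07,  0.03], [0.42,  -0.21]]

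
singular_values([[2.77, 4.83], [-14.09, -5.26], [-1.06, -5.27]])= [16.01, 5.47]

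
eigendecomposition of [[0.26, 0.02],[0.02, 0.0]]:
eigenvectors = [[1.0, -0.08],[0.08, 1.00]]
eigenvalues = [0.26, -0.0]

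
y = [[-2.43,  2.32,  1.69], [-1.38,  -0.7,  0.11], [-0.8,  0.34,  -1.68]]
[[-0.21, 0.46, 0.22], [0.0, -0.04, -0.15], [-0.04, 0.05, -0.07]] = y @[[0.03,  -0.04,  0.05], [-0.06,  0.14,  0.12], [-0.00,  0.02,  0.04]]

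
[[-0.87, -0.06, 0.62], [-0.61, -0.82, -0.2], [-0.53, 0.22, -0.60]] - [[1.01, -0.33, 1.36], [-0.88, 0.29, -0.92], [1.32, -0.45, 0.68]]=[[-1.88, 0.27, -0.74], [0.27, -1.11, 0.72], [-1.85, 0.67, -1.28]]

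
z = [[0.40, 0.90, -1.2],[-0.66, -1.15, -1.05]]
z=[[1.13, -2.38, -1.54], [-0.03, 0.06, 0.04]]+[[-0.73, 3.28, 0.34], [-0.63, -1.21, -1.09]]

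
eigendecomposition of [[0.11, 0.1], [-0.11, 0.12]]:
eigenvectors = [[(-0.03+0.69j),-0.03-0.69j],[-0.72+0.00j,-0.72-0.00j]]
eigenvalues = [(0.12+0.1j), (0.12-0.1j)]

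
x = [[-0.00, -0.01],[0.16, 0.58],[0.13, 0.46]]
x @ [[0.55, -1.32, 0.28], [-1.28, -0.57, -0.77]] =[[0.01, 0.01, 0.01], [-0.65, -0.54, -0.40], [-0.52, -0.43, -0.32]]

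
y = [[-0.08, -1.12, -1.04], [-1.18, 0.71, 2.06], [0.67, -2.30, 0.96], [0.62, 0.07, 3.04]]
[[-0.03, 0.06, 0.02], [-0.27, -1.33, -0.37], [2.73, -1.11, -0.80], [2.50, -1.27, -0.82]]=y @[[0.96,0.46,-0.02], [-0.64,0.40,0.23], [0.64,-0.52,-0.27]]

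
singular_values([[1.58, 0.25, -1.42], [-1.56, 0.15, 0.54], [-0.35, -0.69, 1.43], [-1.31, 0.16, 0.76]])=[3.26, 1.29, 0.13]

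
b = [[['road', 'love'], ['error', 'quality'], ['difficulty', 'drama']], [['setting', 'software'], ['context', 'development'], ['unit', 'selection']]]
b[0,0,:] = ['road', 'love']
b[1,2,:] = ['unit', 'selection']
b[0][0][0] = 'road'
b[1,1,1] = 'development'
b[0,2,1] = 'drama'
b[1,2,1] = 'selection'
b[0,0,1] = 'love'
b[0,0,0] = 'road'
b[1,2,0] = 'unit'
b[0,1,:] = ['error', 'quality']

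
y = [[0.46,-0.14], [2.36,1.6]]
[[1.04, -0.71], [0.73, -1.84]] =y @ [[1.66,-1.31], [-1.99,0.78]]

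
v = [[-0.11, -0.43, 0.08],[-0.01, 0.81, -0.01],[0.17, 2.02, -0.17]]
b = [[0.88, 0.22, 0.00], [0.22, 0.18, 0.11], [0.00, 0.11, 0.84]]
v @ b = [[-0.19, -0.09, 0.02], [0.17, 0.14, 0.08], [0.59, 0.38, 0.08]]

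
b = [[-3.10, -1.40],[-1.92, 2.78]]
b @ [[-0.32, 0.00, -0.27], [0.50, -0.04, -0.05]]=[[0.29, 0.06, 0.91], [2.00, -0.11, 0.38]]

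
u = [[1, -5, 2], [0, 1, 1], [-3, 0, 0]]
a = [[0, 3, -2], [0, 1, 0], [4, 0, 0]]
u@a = [[8, -2, -2], [4, 1, 0], [0, -9, 6]]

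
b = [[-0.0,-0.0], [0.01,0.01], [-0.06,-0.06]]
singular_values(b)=[0.09, 0.0]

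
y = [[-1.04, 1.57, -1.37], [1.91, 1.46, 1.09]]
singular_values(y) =[2.76, 2.19]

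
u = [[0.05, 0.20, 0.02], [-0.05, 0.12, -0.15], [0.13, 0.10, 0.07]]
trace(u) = 0.24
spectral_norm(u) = 0.27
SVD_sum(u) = [[0.07, 0.19, -0.00], [0.03, 0.1, -0.00], [0.04, 0.13, -0.0]] + [[0.01, -0.0, 0.01], [-0.1, 0.03, -0.14], [0.06, -0.02, 0.09]] + [[-0.02, 0.01, 0.02], [0.01, -0.0, -0.01], [0.02, -0.01, -0.02]]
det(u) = -0.00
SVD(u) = [[0.77,0.05,0.63], [0.38,-0.83,-0.40], [0.51,0.55,-0.66]] @ diag([0.26529259914225894, 0.20417469389620124, 0.04508360248180339]) @ [[0.32, 0.95, -0.02], [0.57, -0.18, 0.81], [-0.76, 0.27, 0.59]]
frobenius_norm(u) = 0.34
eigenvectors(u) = [[(0.75+0j), 0.21-0.53j, 0.21+0.53j], [-0.30+0.00j, (0.59+0j), 0.59-0.00j], [-0.58+0.00j, -0.16-0.54j, -0.16+0.54j]]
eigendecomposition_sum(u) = [[(-0.02+0j),(0.01-0j),(0.02+0j)], [0.01-0.00j,(-0.01+0j),-0.01-0.00j], [(0.02-0j),(-0.01+0j),(-0.02-0j)]] + [[0.04+0.05j, 0.09-0.03j, -0.00+0.07j],[(-0.03+0.05j), 0.06+0.08j, (-0.07+0.03j)],[(0.06+0.01j), 0.06-0.08j, (0.04+0.06j)]] + [[0.04-0.05j, 0.09+0.03j, (-0-0.07j)], [-0.03-0.05j, 0.06-0.08j, (-0.07-0.03j)], [(0.06-0.01j), 0.06+0.08j, 0.04-0.06j]]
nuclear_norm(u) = 0.51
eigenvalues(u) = [(-0.05+0j), (0.14+0.18j), (0.14-0.18j)]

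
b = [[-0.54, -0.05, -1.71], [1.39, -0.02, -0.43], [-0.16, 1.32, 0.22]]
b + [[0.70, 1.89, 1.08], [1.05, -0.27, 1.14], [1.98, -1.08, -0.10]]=[[0.16, 1.84, -0.63], [2.44, -0.29, 0.71], [1.82, 0.24, 0.12]]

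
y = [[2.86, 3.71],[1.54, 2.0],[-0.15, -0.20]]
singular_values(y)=[5.33, 0.0]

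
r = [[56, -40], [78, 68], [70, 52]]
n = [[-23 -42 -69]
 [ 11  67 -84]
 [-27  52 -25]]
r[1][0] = 78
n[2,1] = 52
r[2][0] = 70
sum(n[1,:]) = -6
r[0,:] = [56, -40]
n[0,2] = -69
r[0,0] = 56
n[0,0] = -23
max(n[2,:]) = 52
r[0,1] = -40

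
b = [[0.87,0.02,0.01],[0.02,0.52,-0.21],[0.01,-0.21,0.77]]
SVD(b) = [[-0.06, -1.0, 0.05],[-0.50, -0.01, -0.87],[0.87, -0.08, -0.49]] @ diag([0.8894639152903718, 0.8709828829161224, 0.39955320179350523]) @ [[-0.06,-0.5,0.87], [-1.00,-0.01,-0.08], [0.05,-0.87,-0.49]]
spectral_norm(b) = 0.89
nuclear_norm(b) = 2.16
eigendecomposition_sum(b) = [[0.0, -0.02, -0.01],[-0.02, 0.3, 0.17],[-0.01, 0.17, 0.1]] + [[0.87,0.01,0.07], [0.01,0.0,0.00], [0.07,0.0,0.01]] + [[0.00, 0.03, -0.05], [0.03, 0.22, -0.38], [-0.05, -0.38, 0.67]]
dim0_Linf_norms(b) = [0.87, 0.52, 0.77]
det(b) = 0.31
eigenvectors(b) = [[-0.05, 1.00, -0.06], [0.87, 0.01, -0.5], [0.49, 0.08, 0.87]]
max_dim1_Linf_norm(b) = 0.87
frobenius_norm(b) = 1.31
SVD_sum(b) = [[0.0, 0.03, -0.05], [0.03, 0.22, -0.38], [-0.05, -0.38, 0.67]] + [[0.87, 0.01, 0.07],[0.01, 0.00, 0.00],[0.07, 0.00, 0.01]] + [[0.00, -0.02, -0.01], [-0.02, 0.30, 0.17], [-0.01, 0.17, 0.1]]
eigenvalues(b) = [0.4, 0.87, 0.89]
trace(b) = 2.16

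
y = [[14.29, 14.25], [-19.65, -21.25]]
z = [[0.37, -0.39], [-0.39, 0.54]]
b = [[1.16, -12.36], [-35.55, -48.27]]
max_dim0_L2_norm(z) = 0.67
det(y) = -23.65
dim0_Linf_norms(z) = [0.39, 0.54]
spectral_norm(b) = 60.67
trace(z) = 0.91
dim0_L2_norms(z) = [0.54, 0.67]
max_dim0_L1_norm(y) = 35.5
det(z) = 0.05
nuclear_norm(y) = 35.95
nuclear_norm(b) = 68.84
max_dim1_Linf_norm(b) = 48.27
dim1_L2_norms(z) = [0.54, 0.67]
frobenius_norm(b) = 61.22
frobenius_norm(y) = 35.28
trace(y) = -6.96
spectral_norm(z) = 0.85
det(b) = -495.39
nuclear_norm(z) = 0.91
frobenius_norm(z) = 0.86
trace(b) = -47.11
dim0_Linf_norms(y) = [19.65, 21.25]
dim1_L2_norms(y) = [20.18, 28.94]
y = z @ b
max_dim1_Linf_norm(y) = 21.25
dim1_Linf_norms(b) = [12.36, 48.27]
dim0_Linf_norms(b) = [35.55, 48.27]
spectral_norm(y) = 35.28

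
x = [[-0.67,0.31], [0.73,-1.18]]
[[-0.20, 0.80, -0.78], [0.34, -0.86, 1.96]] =x @ [[0.23, -1.21, 0.55], [-0.15, -0.02, -1.32]]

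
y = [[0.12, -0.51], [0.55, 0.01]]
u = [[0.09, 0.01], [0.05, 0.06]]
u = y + [[-0.03,0.52], [-0.5,0.05]]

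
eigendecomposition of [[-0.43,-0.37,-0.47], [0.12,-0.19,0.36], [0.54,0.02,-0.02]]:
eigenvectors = [[0.64+0.00j,0.64-0.00j,-0.39+0.00j], [(-0.41-0.13j),-0.41+0.13j,-0.72+0.00j], [-0.11-0.62j,(-0.11+0.62j),(0.58+0j)]]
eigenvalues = [(-0.11+0.53j), (-0.11-0.53j), (-0.41+0j)]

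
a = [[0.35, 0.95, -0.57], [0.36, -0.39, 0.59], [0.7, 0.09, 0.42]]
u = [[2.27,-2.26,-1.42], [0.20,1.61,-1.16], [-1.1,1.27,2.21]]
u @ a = [[-1.01,2.91,-3.22],  [-0.16,-0.54,0.35],  [1.62,-1.34,2.3]]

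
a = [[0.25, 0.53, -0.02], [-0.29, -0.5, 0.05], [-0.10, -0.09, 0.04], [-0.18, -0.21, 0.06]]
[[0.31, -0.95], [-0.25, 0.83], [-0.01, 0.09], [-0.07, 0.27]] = a@[[-1.07, 0.08], [1.06, -1.90], [-0.66, -1.93]]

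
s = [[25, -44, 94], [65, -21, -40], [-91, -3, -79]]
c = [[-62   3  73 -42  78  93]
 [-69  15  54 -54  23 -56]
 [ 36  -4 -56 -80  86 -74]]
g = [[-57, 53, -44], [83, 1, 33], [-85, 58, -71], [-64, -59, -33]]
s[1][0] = 65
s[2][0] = -91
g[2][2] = -71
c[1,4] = 23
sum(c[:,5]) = -37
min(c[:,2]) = -56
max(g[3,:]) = -33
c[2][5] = -74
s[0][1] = -44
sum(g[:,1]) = 53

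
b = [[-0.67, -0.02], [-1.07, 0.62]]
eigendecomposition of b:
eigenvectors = [[-0.77, 0.02],  [-0.63, -1.00]]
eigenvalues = [-0.69, 0.64]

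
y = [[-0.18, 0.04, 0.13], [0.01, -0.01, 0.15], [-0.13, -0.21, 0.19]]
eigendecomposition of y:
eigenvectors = [[-0.95+0.00j,  (-0.24+0.25j),  -0.24-0.25j], [(0.25+0j),  (-0.24+0.51j),  (-0.24-0.51j)], [(-0.2+0j),  (-0.75+0j),  (-0.75-0j)]]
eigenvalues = [(-0.16+0j), (0.08+0.18j), (0.08-0.18j)]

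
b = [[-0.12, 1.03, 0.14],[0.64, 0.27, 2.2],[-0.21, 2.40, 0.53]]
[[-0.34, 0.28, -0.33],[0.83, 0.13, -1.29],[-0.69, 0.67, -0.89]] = b @ [[0.4, -0.27, -0.27], [-0.32, 0.23, -0.29], [0.30, 0.11, -0.47]]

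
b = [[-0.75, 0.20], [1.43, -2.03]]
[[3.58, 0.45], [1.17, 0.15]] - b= [[4.33,0.25], [-0.26,2.18]]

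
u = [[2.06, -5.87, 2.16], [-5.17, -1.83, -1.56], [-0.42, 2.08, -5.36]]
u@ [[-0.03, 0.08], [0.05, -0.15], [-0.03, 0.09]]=[[-0.42, 1.24], [0.11, -0.28], [0.28, -0.83]]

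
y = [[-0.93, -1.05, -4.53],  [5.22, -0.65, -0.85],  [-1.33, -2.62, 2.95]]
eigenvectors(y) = [[(-0.18+0.53j), -0.18-0.53j, (-0.45+0j)],  [0.76+0.00j, 0.76-0.00j, -0.49+0.00j],  [0.18+0.26j, 0.18-0.26j, 0.75+0.00j]]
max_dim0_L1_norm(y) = 8.33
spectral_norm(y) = 5.86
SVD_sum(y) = [[1.73,0.24,-1.78], [2.89,0.4,-2.97], [-2.27,-0.31,2.34]] + [[-2.70, 0.2, -2.60], [2.3, -0.17, 2.22], [0.88, -0.06, 0.85]] + [[0.04, -1.48, -0.16], [0.03, -0.88, -0.09], [0.07, -2.24, -0.24]]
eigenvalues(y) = [(-2.05+3.37j), (-2.05-3.37j), (5.46+0j)]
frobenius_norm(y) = 8.26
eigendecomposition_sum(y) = [[-0.99+1.25j, (-0.9-0.86j), -1.18+0.19j], [(2.04+0.75j), (-0.73+1.52j), (0.75+1.44j)], [0.21+0.87j, -0.69+0.10j, -0.32+0.59j]] + [[-0.99-1.25j, -0.90+0.86j, (-1.18-0.19j)],[(2.04-0.75j), (-0.73-1.52j), 0.75-1.44j],[0.21-0.87j, (-0.69-0.1j), -0.32-0.59j]] + [[(1.06+0j), 0.75-0.00j, -2.16-0.00j], [1.15+0.00j, 0.81-0.00j, -2.35-0.00j], [-1.76-0.00j, -1.24+0.00j, 3.59+0.00j]]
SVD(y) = [[0.43, -0.74, 0.52], [0.71, 0.63, 0.31], [-0.56, 0.24, 0.79]] @ diag([5.85646885470159, 5.0809092219370555, 2.846688256965491]) @ [[0.69, 0.1, -0.71], [0.72, -0.05, 0.69], [0.03, -0.99, -0.1]]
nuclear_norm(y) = 13.78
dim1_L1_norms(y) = [6.51, 6.72, 6.9]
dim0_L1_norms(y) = [7.48, 4.32, 8.33]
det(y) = 84.71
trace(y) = 1.37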